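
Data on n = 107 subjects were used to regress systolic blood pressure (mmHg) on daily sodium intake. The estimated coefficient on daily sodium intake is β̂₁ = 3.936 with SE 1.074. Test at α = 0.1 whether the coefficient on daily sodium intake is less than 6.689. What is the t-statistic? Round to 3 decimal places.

t = -2.563

H₀: β₁ = 6.689 vs H₁: β₁ < 6.689.
t = (β̂₁ − β₁⁰)/SE = (3.936 − 6.689) / 1.074 = -2.563.
df = n − 2 = 107 − 2 = 105.
One-sided p ≈ 0.0059, which is < 0.1, so reject H₀.
There is evidence that the true slope on daily sodium intake is below 6.689 mmHg per unit.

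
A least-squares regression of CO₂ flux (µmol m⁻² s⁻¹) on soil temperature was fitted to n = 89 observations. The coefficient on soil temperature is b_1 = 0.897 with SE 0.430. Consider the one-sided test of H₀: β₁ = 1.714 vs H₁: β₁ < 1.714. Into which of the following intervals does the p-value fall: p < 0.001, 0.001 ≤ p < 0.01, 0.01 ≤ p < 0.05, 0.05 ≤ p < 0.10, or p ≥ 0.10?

t = (0.897 − 1.714) / 0.430 = -1.900.
df = n − 2 = 89 − 2 = 87.
One-sided p = P(T_{87} < t) ≈ 0.0304.
So 0.01 ≤ p < 0.05.

0.01 ≤ p < 0.05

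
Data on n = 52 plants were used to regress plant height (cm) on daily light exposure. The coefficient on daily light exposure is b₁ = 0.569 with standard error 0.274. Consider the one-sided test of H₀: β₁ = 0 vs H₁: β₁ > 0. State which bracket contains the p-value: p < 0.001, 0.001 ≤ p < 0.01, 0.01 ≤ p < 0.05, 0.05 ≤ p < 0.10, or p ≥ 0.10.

0.01 ≤ p < 0.05

t = 0.569 / 0.274 = 2.077.
df = n − 2 = 52 − 2 = 50.
One-sided p = P(T_{50} > t) ≈ 0.0215.
So 0.01 ≤ p < 0.05.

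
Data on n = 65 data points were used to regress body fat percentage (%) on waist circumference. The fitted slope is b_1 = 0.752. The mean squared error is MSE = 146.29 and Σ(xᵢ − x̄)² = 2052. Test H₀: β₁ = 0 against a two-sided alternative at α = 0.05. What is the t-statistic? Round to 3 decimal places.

t = 2.816

SE(b_1) = √(MSE/Sₓₓ) = √(146.29/2052) = 0.267005.
t = 0.752 / 0.267005 = 2.816.
df = n − 2 = 63.
Two-sided p ≈ 0.0065, which is < 0.05, so reject H₀.
There is evidence that waist circumference is associated with body fat percentage.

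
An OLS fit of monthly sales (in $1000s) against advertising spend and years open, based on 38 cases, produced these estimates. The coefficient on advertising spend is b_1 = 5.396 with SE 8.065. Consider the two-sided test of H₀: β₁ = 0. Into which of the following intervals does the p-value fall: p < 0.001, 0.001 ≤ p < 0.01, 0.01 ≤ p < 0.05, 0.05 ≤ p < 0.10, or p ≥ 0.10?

p ≥ 0.10

t = 5.396 / 8.065 = 0.669.
df = n − k − 1 = 38 − 2 − 1 = 35.
Two-sided p = 2·P(T_{35} > |t|) ≈ 0.5078.
So p ≥ 0.10.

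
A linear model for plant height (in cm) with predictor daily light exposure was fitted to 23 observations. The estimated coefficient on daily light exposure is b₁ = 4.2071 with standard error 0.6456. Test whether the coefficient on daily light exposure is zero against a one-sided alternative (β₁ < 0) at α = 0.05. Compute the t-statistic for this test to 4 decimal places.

t = 6.5166

H₀: β₁ = 0 vs H₁: β₁ < 0.
t = (b₁ − β₁⁰)/SE = 4.2071 / 0.6456 = 6.5166.
df = n − 2 = 23 − 2 = 21.
One-sided p ≈ 1.0000, which is ≥ 0.05, so fail to reject H₀.
The data do not give significant evidence that the true slope on daily light exposure is negative.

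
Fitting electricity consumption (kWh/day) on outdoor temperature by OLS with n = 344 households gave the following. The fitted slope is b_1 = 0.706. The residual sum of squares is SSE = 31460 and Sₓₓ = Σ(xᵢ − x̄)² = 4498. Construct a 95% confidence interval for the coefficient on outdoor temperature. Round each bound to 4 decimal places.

MSE = SSE/(n − 2) = 31460/342 = 91.9883.
SE(b_1) = √(MSE/Sₓₓ) = √(91.9883/4498) = 0.143007.
df = n − 2 = 342.
t* = t_{0.025, 342} = 1.966925.
Margin = t* × SE = 1.966925 × 0.143007 = 0.281284.
CI: 0.706 ± 0.281284 → (0.4247, 0.9873).
With 95% confidence, each one-unit increase in outdoor temperature is associated with a change of between 0.4247 and 0.9873 kWh/day in electricity consumption.

(0.4247, 0.9873)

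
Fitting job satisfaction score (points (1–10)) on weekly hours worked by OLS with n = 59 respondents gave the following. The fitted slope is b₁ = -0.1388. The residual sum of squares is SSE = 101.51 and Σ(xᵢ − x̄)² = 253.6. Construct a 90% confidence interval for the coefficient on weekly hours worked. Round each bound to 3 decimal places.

MSE = SSE/(n − 2) = 101.51/57 = 1.78088.
SE(b₁) = √(MSE/Sₓₓ) = √(1.78088/253.6) = 0.0837997.
df = n − 2 = 57.
t* = t_{0.05, 57} = 1.672029.
Margin = t* × SE = 1.672029 × 0.0837997 = 0.14012.
CI: -0.1388 ± 0.14012 → (-0.279, 0.001).
With 90% confidence, each one-unit increase in weekly hours worked is associated with a change of between -0.279 and 0.001 points (1–10) in job satisfaction score.

(-0.279, 0.001)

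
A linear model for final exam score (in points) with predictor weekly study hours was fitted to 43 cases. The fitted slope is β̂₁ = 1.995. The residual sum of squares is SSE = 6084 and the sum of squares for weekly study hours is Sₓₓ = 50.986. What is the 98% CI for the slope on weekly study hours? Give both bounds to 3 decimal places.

(-2.135, 6.125)

MSE = SSE/(n − 2) = 6084/41 = 148.39.
SE(β̂₁) = √(MSE/Sₓₓ) = √(148.39/50.986) = 1.70599.
df = n − 2 = 41.
t* = t_{0.01, 41} = 2.420803.
Margin = t* × SE = 2.420803 × 1.70599 = 4.12987.
CI: 1.995 ± 4.12987 → (-2.135, 6.125).
With 98% confidence, each one-unit increase in weekly study hours is associated with a change of between -2.135 and 6.125 points in final exam score.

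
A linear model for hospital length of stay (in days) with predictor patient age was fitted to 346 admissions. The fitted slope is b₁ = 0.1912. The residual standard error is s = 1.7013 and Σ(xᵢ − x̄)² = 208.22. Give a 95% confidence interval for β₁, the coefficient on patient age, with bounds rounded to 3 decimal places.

(-0.041, 0.423)

SE(b₁) = s/√Sₓₓ = 1.7013/√208.22 = 0.117902.
df = n − 2 = 344.
t* = t_{0.025, 344} = 1.966884.
Margin = t* × SE = 1.966884 × 0.117902 = 0.23190.
CI: 0.1912 ± 0.23190 → (-0.041, 0.423).
With 95% confidence, each one-unit increase in patient age is associated with a change of between -0.041 and 0.423 days in hospital length of stay.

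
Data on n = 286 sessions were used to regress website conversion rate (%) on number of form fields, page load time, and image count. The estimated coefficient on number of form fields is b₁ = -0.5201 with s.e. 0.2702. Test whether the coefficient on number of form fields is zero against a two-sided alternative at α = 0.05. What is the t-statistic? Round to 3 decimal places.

H₀: β₁ = 0 vs H₁: β₁ ≠ 0.
t = (b₁ − β₁⁰)/SE = -0.5201 / 0.2702 = -1.925.
df = n − k − 1 = 286 − 3 − 1 = 282.
Two-sided p ≈ 0.0553, which is ≥ 0.05, so fail to reject H₀.
The data do not give significant evidence of an association between number of form fields and website conversion rate, after adjusting for the other predictors.

t = -1.925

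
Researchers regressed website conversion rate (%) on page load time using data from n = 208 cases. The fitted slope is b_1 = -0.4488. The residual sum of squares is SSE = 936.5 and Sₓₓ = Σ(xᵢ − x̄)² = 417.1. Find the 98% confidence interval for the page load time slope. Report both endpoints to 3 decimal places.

MSE = SSE/(n − 2) = 936.5/206 = 4.54612.
SE(b_1) = √(MSE/Sₓₓ) = √(4.54612/417.1) = 0.1044.
df = n − 2 = 206.
t* = t_{0.01, 206} = 2.344586.
Margin = t* × SE = 2.344586 × 0.1044 = 0.24477.
CI: -0.4488 ± 0.24477 → (-0.694, -0.204).
With 98% confidence, each one-unit increase in page load time is associated with a change of between -0.694 and -0.204 % in website conversion rate.

(-0.694, -0.204)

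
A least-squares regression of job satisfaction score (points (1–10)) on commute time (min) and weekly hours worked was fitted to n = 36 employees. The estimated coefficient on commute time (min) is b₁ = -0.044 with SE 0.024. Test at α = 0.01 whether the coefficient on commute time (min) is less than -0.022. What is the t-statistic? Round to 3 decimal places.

t = -0.917

H₀: β₁ = -0.022 vs H₁: β₁ < -0.022.
t = (b₁ − β₁⁰)/SE = (-0.044 − (-0.022)) / 0.024 = -0.917.
df = n − k − 1 = 36 − 2 − 1 = 33.
One-sided p ≈ 0.1830, which is ≥ 0.01, so fail to reject H₀.
The data do not give significant evidence that the true slope on commute time (min) is below -0.022 points (1–10) per unit, holding the other predictors fixed.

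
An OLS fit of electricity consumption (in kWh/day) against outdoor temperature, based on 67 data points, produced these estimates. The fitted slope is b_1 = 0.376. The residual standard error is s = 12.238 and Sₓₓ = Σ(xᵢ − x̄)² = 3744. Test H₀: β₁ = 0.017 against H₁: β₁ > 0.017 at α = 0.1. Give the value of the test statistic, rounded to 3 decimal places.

SE(b_1) = s/√Sₓₓ = 12.238/√3744 = 0.200006.
t = (0.376 − 0.017) / 0.200006 = 1.795.
df = n − 2 = 65.
One-sided p ≈ 0.0387, which is < 0.1, so reject H₀.
There is evidence that the true slope on outdoor temperature exceeds 0.017 kWh/day per unit.

t = 1.795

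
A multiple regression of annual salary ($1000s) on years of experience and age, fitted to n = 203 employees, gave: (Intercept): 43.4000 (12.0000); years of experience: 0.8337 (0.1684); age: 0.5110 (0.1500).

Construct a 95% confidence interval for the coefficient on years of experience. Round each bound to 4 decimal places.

(0.5016, 1.1658)

Read off: b = 0.8337, SE = 0.1684 for years of experience.
df = n − k − 1 = 203 − 2 − 1 = 200.
t* = t_{0.025, 200} = 1.971896.
Margin = t* × SE = 1.971896 × 0.1684 = 0.332067.
CI: 0.8337 ± 0.332067 → (0.5016, 1.1658).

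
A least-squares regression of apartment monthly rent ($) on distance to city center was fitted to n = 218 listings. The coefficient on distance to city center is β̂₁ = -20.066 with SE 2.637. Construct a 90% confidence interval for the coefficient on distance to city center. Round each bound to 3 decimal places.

(-24.422, -15.710)

df = n − 2 = 218 − 2 = 216.
t* = t_{0.05, 216} = 1.651939.
Margin = t* × SE = 1.651939 × 2.637 = 4.35616.
CI: -20.066 ± 4.35616 → (-24.422, -15.710).
With 90% confidence, each one-unit increase in distance to city center is associated with a change of between -24.422 and -15.710 $ in apartment monthly rent.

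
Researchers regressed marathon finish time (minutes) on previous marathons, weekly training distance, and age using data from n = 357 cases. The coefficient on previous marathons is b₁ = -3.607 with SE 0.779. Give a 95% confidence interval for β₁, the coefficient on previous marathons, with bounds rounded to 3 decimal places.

df = n − k − 1 = 357 − 3 − 1 = 353.
t* = t_{0.025, 353} = 1.966707.
Margin = t* × SE = 1.966707 × 0.779 = 1.53206.
CI: -3.607 ± 1.53206 → (-5.139, -2.075).
With 95% confidence, each one-unit increase in previous marathons is associated with a change of between -5.139 and -2.075 minutes in marathon finish time, holding the other predictors fixed.

(-5.139, -2.075)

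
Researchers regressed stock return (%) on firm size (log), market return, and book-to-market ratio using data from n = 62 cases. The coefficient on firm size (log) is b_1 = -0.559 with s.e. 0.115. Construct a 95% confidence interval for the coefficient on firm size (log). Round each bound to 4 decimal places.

(-0.7892, -0.3288)

df = n − k − 1 = 62 − 3 − 1 = 58.
t* = t_{0.025, 58} = 2.001717.
Margin = t* × SE = 2.001717 × 0.115 = 0.230198.
CI: -0.559 ± 0.230198 → (-0.7892, -0.3288).
With 95% confidence, each one-unit increase in firm size (log) is associated with a change of between -0.7892 and -0.3288 % in stock return, holding the other predictors fixed.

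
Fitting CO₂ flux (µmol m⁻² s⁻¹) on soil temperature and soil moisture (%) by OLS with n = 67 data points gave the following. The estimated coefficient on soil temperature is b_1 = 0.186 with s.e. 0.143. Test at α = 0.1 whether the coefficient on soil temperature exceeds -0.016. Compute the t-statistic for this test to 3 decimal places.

H₀: β₁ = -0.016 vs H₁: β₁ > -0.016.
t = (b_1 − β₁⁰)/SE = (0.186 − (-0.016)) / 0.143 = 1.413.
df = n − k − 1 = 67 − 2 − 1 = 64.
One-sided p ≈ 0.0813, which is < 0.1, so reject H₀.
There is evidence that the true slope on soil temperature exceeds -0.016 µmol m⁻² s⁻¹ per unit, holding the other predictors fixed.

t = 1.413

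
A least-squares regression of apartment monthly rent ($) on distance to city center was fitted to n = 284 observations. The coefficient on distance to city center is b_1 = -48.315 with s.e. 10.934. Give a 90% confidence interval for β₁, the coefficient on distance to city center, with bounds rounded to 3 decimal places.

(-66.359, -30.271)

df = n − 2 = 284 − 2 = 282.
t* = t_{0.05, 282} = 1.650275.
Margin = t* × SE = 1.650275 × 10.934 = 18.04411.
CI: -48.315 ± 18.04411 → (-66.359, -30.271).
With 90% confidence, each one-unit increase in distance to city center is associated with a change of between -66.359 and -30.271 $ in apartment monthly rent.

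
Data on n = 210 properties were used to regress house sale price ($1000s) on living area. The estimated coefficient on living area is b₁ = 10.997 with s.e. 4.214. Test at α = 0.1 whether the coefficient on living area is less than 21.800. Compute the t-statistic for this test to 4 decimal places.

H₀: β₁ = 21.800 vs H₁: β₁ < 21.800.
t = (b₁ − β₁⁰)/SE = (10.997 − 21.800) / 4.214 = -2.5636.
df = n − 2 = 210 − 2 = 208.
One-sided p ≈ 0.0055, which is < 0.1, so reject H₀.
There is evidence that the true slope on living area is below 21.800 $1000s per unit.

t = -2.5636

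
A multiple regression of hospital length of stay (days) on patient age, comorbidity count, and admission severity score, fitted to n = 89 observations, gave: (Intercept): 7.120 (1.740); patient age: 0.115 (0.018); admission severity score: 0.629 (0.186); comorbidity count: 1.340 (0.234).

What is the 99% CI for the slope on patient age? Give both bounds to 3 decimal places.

Read off: b = 0.115, SE = 0.018 for patient age.
df = n − k − 1 = 89 − 3 − 1 = 85.
t* = t_{0.005, 85} = 2.634914.
Margin = t* × SE = 2.634914 × 0.018 = 0.04743.
CI: 0.115 ± 0.04743 → (0.068, 0.162).

(0.068, 0.162)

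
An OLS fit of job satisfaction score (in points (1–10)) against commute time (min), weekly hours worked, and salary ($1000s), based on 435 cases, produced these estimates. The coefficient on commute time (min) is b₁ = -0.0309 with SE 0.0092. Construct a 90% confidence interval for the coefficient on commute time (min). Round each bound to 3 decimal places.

df = n − k − 1 = 435 − 3 − 1 = 431.
t* = t_{0.05, 431} = 1.648397.
Margin = t* × SE = 1.648397 × 0.0092 = 0.01517.
CI: -0.0309 ± 0.01517 → (-0.046, -0.016).
With 90% confidence, each one-unit increase in commute time (min) is associated with a change of between -0.046 and -0.016 points (1–10) in job satisfaction score, holding the other predictors fixed.

(-0.046, -0.016)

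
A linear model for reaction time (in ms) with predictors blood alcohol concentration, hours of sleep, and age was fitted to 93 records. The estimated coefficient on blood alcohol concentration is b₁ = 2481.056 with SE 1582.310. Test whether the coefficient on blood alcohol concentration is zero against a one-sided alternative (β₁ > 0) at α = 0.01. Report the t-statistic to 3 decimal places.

H₀: β₁ = 0 vs H₁: β₁ > 0.
t = (b₁ − β₁⁰)/SE = 2481.056 / 1582.310 = 1.568.
df = n − k − 1 = 93 − 3 − 1 = 89.
One-sided p ≈ 0.0602, which is ≥ 0.01, so fail to reject H₀.
The data do not give significant evidence that the true slope on blood alcohol concentration is positive, holding the other predictors fixed.

t = 1.568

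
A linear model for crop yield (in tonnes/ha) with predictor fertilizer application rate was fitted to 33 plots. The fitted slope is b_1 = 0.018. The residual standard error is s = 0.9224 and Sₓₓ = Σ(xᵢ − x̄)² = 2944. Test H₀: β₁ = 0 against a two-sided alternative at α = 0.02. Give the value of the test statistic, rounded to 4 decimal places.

t = 1.0588

SE(b_1) = s/√Sₓₓ = 0.9224/√2944 = 0.0170001.
t = 0.018 / 0.0170001 = 1.0588.
df = n − 2 = 31.
Two-sided p ≈ 0.2979, which is ≥ 0.02, so fail to reject H₀.
The data do not give significant evidence of an association between fertilizer application rate and crop yield.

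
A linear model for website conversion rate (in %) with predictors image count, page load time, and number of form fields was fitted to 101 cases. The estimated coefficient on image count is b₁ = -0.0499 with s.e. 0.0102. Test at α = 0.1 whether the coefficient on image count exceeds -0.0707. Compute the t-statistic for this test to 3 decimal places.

t = 2.039

H₀: β₁ = -0.0707 vs H₁: β₁ > -0.0707.
t = (b₁ − β₁⁰)/SE = (-0.0499 − (-0.0707)) / 0.0102 = 2.039.
df = n − k − 1 = 101 − 3 − 1 = 97.
One-sided p ≈ 0.0221, which is < 0.1, so reject H₀.
There is evidence that the true slope on image count exceeds -0.0707 % per unit, holding the other predictors fixed.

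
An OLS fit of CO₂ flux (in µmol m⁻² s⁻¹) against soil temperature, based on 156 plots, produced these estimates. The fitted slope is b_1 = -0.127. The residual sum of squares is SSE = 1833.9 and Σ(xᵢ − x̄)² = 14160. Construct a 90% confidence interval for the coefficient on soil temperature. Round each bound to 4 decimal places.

(-0.1750, -0.0790)

MSE = SSE/(n − 2) = 1833.9/154 = 11.9084.
SE(b_1) = √(MSE/Sₓₓ) = √(11.9084/14160) = 0.0289999.
df = n − 2 = 154.
t* = t_{0.05, 154} = 1.654808.
Margin = t* × SE = 1.654808 × 0.0289999 = 0.047989.
CI: -0.127 ± 0.047989 → (-0.1750, -0.0790).
With 90% confidence, each one-unit increase in soil temperature is associated with a change of between -0.1750 and -0.0790 µmol m⁻² s⁻¹ in CO₂ flux.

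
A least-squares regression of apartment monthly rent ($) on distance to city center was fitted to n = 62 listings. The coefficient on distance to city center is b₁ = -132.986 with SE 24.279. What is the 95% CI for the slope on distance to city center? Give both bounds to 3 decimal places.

(-181.551, -84.421)

df = n − 2 = 62 − 2 = 60.
t* = t_{0.025, 60} = 2.000298.
Margin = t* × SE = 2.000298 × 24.279 = 48.56523.
CI: -132.986 ± 48.56523 → (-181.551, -84.421).
With 95% confidence, each one-unit increase in distance to city center is associated with a change of between -181.551 and -84.421 $ in apartment monthly rent.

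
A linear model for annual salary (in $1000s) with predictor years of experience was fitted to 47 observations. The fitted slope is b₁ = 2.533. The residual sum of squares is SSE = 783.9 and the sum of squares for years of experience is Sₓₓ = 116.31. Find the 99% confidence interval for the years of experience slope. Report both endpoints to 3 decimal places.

(1.492, 3.574)

MSE = SSE/(n − 2) = 783.9/45 = 17.42.
SE(b₁) = √(MSE/Sₓₓ) = √(17.42/116.31) = 0.387004.
df = n − 2 = 45.
t* = t_{0.005, 45} = 2.689585.
Margin = t* × SE = 2.689585 × 0.387004 = 1.04088.
CI: 2.533 ± 1.04088 → (1.492, 3.574).
With 99% confidence, each one-unit increase in years of experience is associated with a change of between 1.492 and 3.574 $1000s in annual salary.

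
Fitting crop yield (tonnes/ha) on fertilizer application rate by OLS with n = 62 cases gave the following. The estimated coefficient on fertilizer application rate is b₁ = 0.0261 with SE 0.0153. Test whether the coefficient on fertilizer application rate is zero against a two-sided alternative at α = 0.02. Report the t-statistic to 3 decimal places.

t = 1.706

H₀: β₁ = 0 vs H₁: β₁ ≠ 0.
t = (b₁ − β₁⁰)/SE = 0.0261 / 0.0153 = 1.706.
df = n − 2 = 62 − 2 = 60.
Two-sided p ≈ 0.0932, which is ≥ 0.02, so fail to reject H₀.
The data do not give significant evidence of an association between fertilizer application rate and crop yield.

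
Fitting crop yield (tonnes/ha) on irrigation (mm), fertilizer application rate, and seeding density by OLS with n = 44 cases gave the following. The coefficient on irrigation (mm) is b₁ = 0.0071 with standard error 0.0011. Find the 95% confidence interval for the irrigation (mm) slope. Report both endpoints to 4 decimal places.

df = n − k − 1 = 44 − 3 − 1 = 40.
t* = t_{0.025, 40} = 2.021075.
Margin = t* × SE = 2.021075 × 0.0011 = 0.002223.
CI: 0.0071 ± 0.002223 → (0.0049, 0.0093).
With 95% confidence, each one-unit increase in irrigation (mm) is associated with a change of between 0.0049 and 0.0093 tonnes/ha in crop yield, holding the other predictors fixed.

(0.0049, 0.0093)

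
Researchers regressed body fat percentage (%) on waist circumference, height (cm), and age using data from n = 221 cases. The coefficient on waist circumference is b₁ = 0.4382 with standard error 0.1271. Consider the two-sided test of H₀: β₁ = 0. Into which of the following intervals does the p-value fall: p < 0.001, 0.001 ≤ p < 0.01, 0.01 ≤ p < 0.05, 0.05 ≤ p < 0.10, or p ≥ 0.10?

t = 0.4382 / 0.1271 = 3.448.
df = n − k − 1 = 221 − 3 − 1 = 217.
Two-sided p = 2·P(T_{217} > |t|) ≈ 0.0007.
So p < 0.001.

p < 0.001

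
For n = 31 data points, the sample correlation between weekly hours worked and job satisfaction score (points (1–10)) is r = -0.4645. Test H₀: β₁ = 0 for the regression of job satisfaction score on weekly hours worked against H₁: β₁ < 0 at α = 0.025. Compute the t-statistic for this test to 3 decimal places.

t = -2.825

t = r·√(n − 2)/√(1 − r²) = -0.4645·√29/√0.78424 = -2.825.
df = n − 2 = 29.
One-sided p ≈ 0.0042, which is < 0.025, so reject H₀.
There is evidence of a linear association between weekly hours worked and job satisfaction score.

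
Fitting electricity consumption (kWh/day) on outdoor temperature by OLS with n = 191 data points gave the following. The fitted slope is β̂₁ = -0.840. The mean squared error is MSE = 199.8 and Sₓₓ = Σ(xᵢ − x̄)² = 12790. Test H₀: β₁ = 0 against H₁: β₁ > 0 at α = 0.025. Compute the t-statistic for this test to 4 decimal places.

t = -6.7207

SE(β̂₁) = √(MSE/Sₓₓ) = √(199.8/12790) = 0.124986.
t = -0.840 / 0.124986 = -6.7207.
df = n − 2 = 189.
One-sided p ≈ 1.0000, which is ≥ 0.025, so fail to reject H₀.
The data do not give significant evidence that the true slope on outdoor temperature is positive.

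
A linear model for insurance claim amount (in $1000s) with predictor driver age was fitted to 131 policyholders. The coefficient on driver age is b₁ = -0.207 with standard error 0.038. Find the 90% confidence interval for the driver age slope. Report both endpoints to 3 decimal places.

df = n − 2 = 131 − 2 = 129.
t* = t_{0.05, 129} = 1.656752.
Margin = t* × SE = 1.656752 × 0.038 = 0.06296.
CI: -0.207 ± 0.06296 → (-0.270, -0.144).
With 90% confidence, each one-unit increase in driver age is associated with a change of between -0.270 and -0.144 $1000s in insurance claim amount.

(-0.270, -0.144)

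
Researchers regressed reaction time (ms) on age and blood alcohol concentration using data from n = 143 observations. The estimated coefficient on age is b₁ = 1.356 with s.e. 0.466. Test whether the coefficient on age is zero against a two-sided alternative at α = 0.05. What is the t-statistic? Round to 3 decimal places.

t = 2.910

H₀: β₁ = 0 vs H₁: β₁ ≠ 0.
t = (b₁ − β₁⁰)/SE = 1.356 / 0.466 = 2.910.
df = n − k − 1 = 143 − 2 − 1 = 140.
Two-sided p ≈ 0.0042, which is < 0.05, so reject H₀.
There is evidence that age is associated with reaction time, holding the other predictors fixed.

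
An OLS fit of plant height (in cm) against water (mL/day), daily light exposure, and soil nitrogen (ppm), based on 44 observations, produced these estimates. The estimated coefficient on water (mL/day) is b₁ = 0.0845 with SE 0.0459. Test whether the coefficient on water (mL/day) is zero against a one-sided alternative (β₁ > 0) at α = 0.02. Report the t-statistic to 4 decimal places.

H₀: β₁ = 0 vs H₁: β₁ > 0.
t = (b₁ − β₁⁰)/SE = 0.0845 / 0.0459 = 1.8410.
df = n − k − 1 = 44 − 3 − 1 = 40.
One-sided p ≈ 0.0365, which is ≥ 0.02, so fail to reject H₀.
The data do not give significant evidence that the true slope on water (mL/day) is positive, holding the other predictors fixed.

t = 1.8410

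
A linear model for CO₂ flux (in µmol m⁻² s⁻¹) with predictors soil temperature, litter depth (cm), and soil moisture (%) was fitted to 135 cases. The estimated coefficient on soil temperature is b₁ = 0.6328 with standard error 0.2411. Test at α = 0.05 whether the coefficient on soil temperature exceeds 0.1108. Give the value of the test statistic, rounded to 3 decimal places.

t = 2.165

H₀: β₁ = 0.1108 vs H₁: β₁ > 0.1108.
t = (b₁ − β₁⁰)/SE = (0.6328 − 0.1108) / 0.2411 = 2.165.
df = n − k − 1 = 135 − 3 − 1 = 131.
One-sided p ≈ 0.0161, which is < 0.05, so reject H₀.
There is evidence that the true slope on soil temperature exceeds 0.1108 µmol m⁻² s⁻¹ per unit, holding the other predictors fixed.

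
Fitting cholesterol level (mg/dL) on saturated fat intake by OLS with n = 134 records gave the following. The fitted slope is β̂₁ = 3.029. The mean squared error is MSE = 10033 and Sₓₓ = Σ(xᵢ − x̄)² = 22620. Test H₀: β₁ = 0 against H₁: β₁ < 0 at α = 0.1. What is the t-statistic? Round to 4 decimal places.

SE(β̂₁) = √(MSE/Sₓₓ) = √(10033/22620) = 0.665992.
t = 3.029 / 0.665992 = 4.5481.
df = n − 2 = 132.
One-sided p ≈ 1.0000, which is ≥ 0.1, so fail to reject H₀.
The data do not give significant evidence that the true slope on saturated fat intake is negative.

t = 4.5481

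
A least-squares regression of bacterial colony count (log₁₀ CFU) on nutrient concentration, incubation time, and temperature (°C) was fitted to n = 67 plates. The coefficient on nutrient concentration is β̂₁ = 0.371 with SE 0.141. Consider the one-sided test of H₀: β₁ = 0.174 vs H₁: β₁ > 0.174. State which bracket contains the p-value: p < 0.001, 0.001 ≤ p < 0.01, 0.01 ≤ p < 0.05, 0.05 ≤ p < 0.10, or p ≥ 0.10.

0.05 ≤ p < 0.10

t = (0.371 − 0.174) / 0.141 = 1.397.
df = n − k − 1 = 67 − 3 − 1 = 63.
One-sided p = P(T_{63} > t) ≈ 0.0836.
So 0.05 ≤ p < 0.10.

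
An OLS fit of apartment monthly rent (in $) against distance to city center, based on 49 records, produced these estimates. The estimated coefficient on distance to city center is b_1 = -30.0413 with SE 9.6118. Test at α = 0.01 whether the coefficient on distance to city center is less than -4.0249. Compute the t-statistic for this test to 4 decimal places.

t = -2.7067

H₀: β₁ = -4.0249 vs H₁: β₁ < -4.0249.
t = (b_1 − β₁⁰)/SE = (-30.0413 − (-4.0249)) / 9.6118 = -2.7067.
df = n − 2 = 49 − 2 = 47.
One-sided p ≈ 0.0047, which is < 0.01, so reject H₀.
There is evidence that the true slope on distance to city center is below -4.0249 $ per unit.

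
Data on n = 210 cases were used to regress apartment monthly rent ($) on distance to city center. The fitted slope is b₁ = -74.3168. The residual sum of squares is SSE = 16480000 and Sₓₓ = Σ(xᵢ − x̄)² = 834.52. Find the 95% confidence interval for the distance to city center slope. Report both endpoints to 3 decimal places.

MSE = SSE/(n − 2) = 16480000/208 = 79230.8.
SE(b₁) = √(MSE/Sₓₓ) = √(79230.8/834.52) = 9.7438.
df = n − 2 = 208.
t* = t_{0.025, 208} = 1.971435.
Margin = t* × SE = 1.971435 × 9.7438 = 19.20927.
CI: -74.3168 ± 19.20927 → (-93.526, -55.108).
With 95% confidence, each one-unit increase in distance to city center is associated with a change of between -93.526 and -55.108 $ in apartment monthly rent.

(-93.526, -55.108)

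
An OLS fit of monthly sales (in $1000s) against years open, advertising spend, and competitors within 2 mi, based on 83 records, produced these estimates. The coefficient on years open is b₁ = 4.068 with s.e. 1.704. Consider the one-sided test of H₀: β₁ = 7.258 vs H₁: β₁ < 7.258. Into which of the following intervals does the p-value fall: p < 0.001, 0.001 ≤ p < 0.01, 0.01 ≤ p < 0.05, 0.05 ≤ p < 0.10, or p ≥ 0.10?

t = (4.068 − 7.258) / 1.704 = -1.872.
df = n − k − 1 = 83 − 3 − 1 = 79.
One-sided p = P(T_{79} < t) ≈ 0.0324.
So 0.01 ≤ p < 0.05.

0.01 ≤ p < 0.05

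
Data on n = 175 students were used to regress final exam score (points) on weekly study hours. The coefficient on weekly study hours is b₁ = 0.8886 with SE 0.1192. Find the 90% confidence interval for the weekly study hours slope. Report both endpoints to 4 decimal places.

(0.6915, 1.0857)

df = n − 2 = 175 − 2 = 173.
t* = t_{0.05, 173} = 1.653709.
Margin = t* × SE = 1.653709 × 0.1192 = 0.197122.
CI: 0.8886 ± 0.197122 → (0.6915, 1.0857).
With 90% confidence, each one-unit increase in weekly study hours is associated with a change of between 0.6915 and 1.0857 points in final exam score.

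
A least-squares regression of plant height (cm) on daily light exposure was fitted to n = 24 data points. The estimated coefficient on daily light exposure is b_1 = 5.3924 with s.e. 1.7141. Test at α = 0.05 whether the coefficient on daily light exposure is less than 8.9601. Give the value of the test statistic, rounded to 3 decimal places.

H₀: β₁ = 8.9601 vs H₁: β₁ < 8.9601.
t = (b_1 − β₁⁰)/SE = (5.3924 − 8.9601) / 1.7141 = -2.081.
df = n − 2 = 24 − 2 = 22.
One-sided p ≈ 0.0246, which is < 0.05, so reject H₀.
There is evidence that the true slope on daily light exposure is below 8.9601 cm per unit.

t = -2.081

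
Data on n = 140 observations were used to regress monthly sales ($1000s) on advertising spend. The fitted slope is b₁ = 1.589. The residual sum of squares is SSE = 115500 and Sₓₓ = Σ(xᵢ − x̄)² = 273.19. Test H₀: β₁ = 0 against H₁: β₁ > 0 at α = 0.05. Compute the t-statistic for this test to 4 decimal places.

MSE = SSE/(n − 2) = 115500/138 = 836.957.
SE(b₁) = √(MSE/Sₓₓ) = √(836.957/273.19) = 1.75033.
t = 1.589 / 1.75033 = 0.9078.
df = n − 2 = 138.
One-sided p ≈ 0.1828, which is ≥ 0.05, so fail to reject H₀.
The data do not give significant evidence that the true slope on advertising spend is positive.

t = 0.9078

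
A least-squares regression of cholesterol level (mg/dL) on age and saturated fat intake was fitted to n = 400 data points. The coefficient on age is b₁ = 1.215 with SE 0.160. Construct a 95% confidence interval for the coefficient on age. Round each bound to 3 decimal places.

df = n − k − 1 = 400 − 2 − 1 = 397.
t* = t_{0.025, 397} = 1.965957.
Margin = t* × SE = 1.965957 × 0.160 = 0.31455.
CI: 1.215 ± 0.31455 → (0.900, 1.530).
With 95% confidence, each one-unit increase in age is associated with a change of between 0.900 and 1.530 mg/dL in cholesterol level, holding the other predictors fixed.

(0.900, 1.530)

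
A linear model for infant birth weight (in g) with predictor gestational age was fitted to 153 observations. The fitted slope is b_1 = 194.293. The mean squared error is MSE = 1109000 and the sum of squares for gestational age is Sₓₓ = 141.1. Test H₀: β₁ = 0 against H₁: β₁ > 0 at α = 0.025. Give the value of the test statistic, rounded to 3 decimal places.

SE(b_1) = √(MSE/Sₓₓ) = √(1.109e+06/141.1) = 88.6548.
t = 194.293 / 88.6548 = 2.192.
df = n − 2 = 151.
One-sided p ≈ 0.0150, which is < 0.025, so reject H₀.
There is evidence that the true slope on gestational age is positive.

t = 2.192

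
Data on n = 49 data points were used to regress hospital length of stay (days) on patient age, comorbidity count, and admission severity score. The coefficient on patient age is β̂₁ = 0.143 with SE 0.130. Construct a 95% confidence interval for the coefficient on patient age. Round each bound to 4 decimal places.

df = n − k − 1 = 49 − 3 − 1 = 45.
t* = t_{0.025, 45} = 2.014103.
Margin = t* × SE = 2.014103 × 0.130 = 0.261833.
CI: 0.143 ± 0.261833 → (-0.1188, 0.4048).
With 95% confidence, each one-unit increase in patient age is associated with a change of between -0.1188 and 0.4048 days in hospital length of stay, holding the other predictors fixed.

(-0.1188, 0.4048)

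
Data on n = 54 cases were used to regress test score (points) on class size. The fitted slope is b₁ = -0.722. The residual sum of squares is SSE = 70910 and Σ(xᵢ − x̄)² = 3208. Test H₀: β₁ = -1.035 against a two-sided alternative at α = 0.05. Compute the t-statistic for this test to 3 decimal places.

t = 0.480

MSE = SSE/(n − 2) = 70910/52 = 1363.65.
SE(b₁) = √(MSE/Sₓₓ) = √(1363.65/3208) = 0.651981.
t = (-0.722 − (-1.035)) / 0.651981 = 0.480.
df = n − 2 = 52.
Two-sided p ≈ 0.6332, which is ≥ 0.05, so fail to reject H₀.
The data are consistent with a true slope of -1.035 points per unit of class size.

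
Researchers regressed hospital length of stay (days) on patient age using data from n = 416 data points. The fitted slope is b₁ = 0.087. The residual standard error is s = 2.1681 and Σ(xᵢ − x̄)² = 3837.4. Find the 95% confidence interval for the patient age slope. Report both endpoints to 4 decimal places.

SE(b₁) = s/√Sₓₓ = 2.1681/√3837.4 = 0.0349994.
df = n − 2 = 414.
t* = t_{0.025, 414} = 1.965711.
Margin = t* × SE = 1.965711 × 0.0349994 = 0.068799.
CI: 0.087 ± 0.068799 → (0.0182, 0.1558).
With 95% confidence, each one-unit increase in patient age is associated with a change of between 0.0182 and 0.1558 days in hospital length of stay.

(0.0182, 0.1558)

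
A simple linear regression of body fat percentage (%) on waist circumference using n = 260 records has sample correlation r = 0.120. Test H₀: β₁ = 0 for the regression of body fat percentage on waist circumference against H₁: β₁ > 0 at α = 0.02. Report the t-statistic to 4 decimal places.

t = 1.9415

t = r·√(n − 2)/√(1 − r²) = 0.120·√258/√0.9856 = 1.9415.
df = n − 2 = 258.
One-sided p ≈ 0.0266, which is ≥ 0.02, so fail to reject H₀.
The data do not give significant evidence of a linear association between waist circumference and body fat percentage.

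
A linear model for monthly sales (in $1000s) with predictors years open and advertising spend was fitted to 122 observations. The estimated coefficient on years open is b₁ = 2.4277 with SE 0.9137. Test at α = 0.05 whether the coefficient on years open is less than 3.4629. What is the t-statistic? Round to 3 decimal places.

t = -1.133

H₀: β₁ = 3.4629 vs H₁: β₁ < 3.4629.
t = (b₁ − β₁⁰)/SE = (2.4277 − 3.4629) / 0.9137 = -1.133.
df = n − k − 1 = 122 − 2 − 1 = 119.
One-sided p ≈ 0.1298, which is ≥ 0.05, so fail to reject H₀.
The data do not give significant evidence that the true slope on years open is below 3.4629 $1000s per unit, holding the other predictors fixed.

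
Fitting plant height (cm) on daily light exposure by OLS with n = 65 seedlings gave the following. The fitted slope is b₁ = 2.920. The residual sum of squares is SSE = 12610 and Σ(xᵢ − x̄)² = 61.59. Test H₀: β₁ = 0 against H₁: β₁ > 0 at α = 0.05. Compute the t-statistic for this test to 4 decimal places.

t = 1.6198

MSE = SSE/(n − 2) = 12610/63 = 200.159.
SE(b₁) = √(MSE/Sₓₓ) = √(200.159/61.59) = 1.80274.
t = 2.920 / 1.80274 = 1.6198.
df = n − 2 = 63.
One-sided p ≈ 0.0551, which is ≥ 0.05, so fail to reject H₀.
The data do not give significant evidence that the true slope on daily light exposure is positive.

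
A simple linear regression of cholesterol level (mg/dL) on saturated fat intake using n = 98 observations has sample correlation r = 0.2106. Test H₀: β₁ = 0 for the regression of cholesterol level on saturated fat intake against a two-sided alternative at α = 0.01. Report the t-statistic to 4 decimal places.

t = 2.1108

t = r·√(n − 2)/√(1 − r²) = 0.2106·√96/√0.955648 = 2.1108.
df = n − 2 = 96.
Two-sided p ≈ 0.0374, which is ≥ 0.01, so fail to reject H₀.
The data do not give significant evidence of a linear association between saturated fat intake and cholesterol level.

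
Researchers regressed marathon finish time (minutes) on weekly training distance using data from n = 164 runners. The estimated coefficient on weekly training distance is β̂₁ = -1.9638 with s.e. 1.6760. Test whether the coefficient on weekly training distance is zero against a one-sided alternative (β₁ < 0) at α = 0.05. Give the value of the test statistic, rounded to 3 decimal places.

t = -1.172

H₀: β₁ = 0 vs H₁: β₁ < 0.
t = (β̂₁ − β₁⁰)/SE = -1.9638 / 1.6760 = -1.172.
df = n − 2 = 164 − 2 = 162.
One-sided p ≈ 0.1215, which is ≥ 0.05, so fail to reject H₀.
The data do not give significant evidence that the true slope on weekly training distance is negative.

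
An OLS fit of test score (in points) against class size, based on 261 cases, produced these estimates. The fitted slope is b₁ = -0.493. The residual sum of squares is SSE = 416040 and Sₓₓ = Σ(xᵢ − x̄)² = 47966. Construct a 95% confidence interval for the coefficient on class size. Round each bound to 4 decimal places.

(-0.8534, -0.1326)

MSE = SSE/(n − 2) = 416040/259 = 1606.33.
SE(b₁) = √(MSE/Sₓₓ) = √(1606.33/47966) = 0.183.
df = n − 2 = 259.
t* = t_{0.025, 259} = 1.969166.
Margin = t* × SE = 1.969166 × 0.183 = 0.360357.
CI: -0.493 ± 0.360357 → (-0.8534, -0.1326).
With 95% confidence, each one-unit increase in class size is associated with a change of between -0.8534 and -0.1326 points in test score.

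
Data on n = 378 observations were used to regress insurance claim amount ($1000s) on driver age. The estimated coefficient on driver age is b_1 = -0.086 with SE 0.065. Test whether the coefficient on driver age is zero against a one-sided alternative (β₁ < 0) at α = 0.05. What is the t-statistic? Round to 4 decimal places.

H₀: β₁ = 0 vs H₁: β₁ < 0.
t = (b_1 − β₁⁰)/SE = -0.086 / 0.065 = -1.3231.
df = n − 2 = 378 − 2 = 376.
One-sided p ≈ 0.0933, which is ≥ 0.05, so fail to reject H₀.
The data do not give significant evidence that the true slope on driver age is negative.

t = -1.3231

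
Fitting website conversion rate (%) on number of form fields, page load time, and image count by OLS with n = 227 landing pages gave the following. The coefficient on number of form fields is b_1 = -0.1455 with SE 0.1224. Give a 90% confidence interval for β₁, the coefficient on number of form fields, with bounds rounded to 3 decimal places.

(-0.348, 0.057)

df = n − k − 1 = 227 − 3 − 1 = 223.
t* = t_{0.05, 223} = 1.651715.
Margin = t* × SE = 1.651715 × 0.1224 = 0.20217.
CI: -0.1455 ± 0.20217 → (-0.348, 0.057).
With 90% confidence, each one-unit increase in number of form fields is associated with a change of between -0.348 and 0.057 % in website conversion rate, holding the other predictors fixed.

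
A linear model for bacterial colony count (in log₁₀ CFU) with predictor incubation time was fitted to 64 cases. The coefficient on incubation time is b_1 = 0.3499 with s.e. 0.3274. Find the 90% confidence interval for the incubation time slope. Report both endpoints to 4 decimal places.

(-0.1968, 0.8966)

df = n − 2 = 64 − 2 = 62.
t* = t_{0.05, 62} = 1.669804.
Margin = t* × SE = 1.669804 × 0.3274 = 0.546694.
CI: 0.3499 ± 0.546694 → (-0.1968, 0.8966).
With 90% confidence, each one-unit increase in incubation time is associated with a change of between -0.1968 and 0.8966 log₁₀ CFU in bacterial colony count.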